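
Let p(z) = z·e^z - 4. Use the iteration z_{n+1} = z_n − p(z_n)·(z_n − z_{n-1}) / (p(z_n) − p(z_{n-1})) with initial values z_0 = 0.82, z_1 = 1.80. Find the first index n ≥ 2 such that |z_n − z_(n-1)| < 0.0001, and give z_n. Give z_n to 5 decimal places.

n = 7, z_n = 1.20217

p(0.82) = -2.1381901, p(1.80) = 6.8893654
z_2 = 1.8000000 − 6.8893654·(0.9800000)/(9.0275556) = 1.0521145;  |Δ| = 0.7478855
p(1.0521145) = -0.9870598
z_3 = 1.0521145 − (-0.9870598)·(-0.7478855)/(-7.8764253) = 1.1458382;  |Δ| = 0.0937237
p(1.1458382) = -0.3962514
z_4 = 1.1458382 − (-0.3962514)·(0.0937237)/(0.5908085) = 1.2086981;  |Δ| = 0.0628599
p(1.2086981) = 0.0480766
z_5 = 1.2086981 − 0.0480766·(0.0628599)/(0.4443280) = 1.2018966;  |Δ| = 0.0068015
p(1.2018966) = -0.0019875
z_6 = 1.2018966 − (-0.0019875)·(-0.0068015)/(-0.0500641) = 1.2021666;  |Δ| = 0.0002700
p(1.2021666) = -0.0000094
z_7 = 1.2021666 − (-0.0000094)·(0.0002700)/(0.0019781) = 1.2021679;  |Δ| = 0.0000013
|z_7 − z_6| = 0.0000013 < 0.0001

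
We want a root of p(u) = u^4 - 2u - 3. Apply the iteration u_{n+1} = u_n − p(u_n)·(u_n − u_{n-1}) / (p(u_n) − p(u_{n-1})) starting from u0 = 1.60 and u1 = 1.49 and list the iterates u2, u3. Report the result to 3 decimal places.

1.572, 1.575

p(1.60) = 0.35360, p(1.49) = -1.05116
u2 = 1.49000 − (-1.05116)·(1.49000 − 1.60000) / (-1.05116 − 0.35360) = 1.49000 − (0.11563)/(-1.40476) = 1.57231
p(1.57231) = -0.03303
u3 = 1.57231 − (-0.03303)·(1.57231 − 1.49000) / (-0.03303 − (-1.05116)) = 1.57231 − (-0.00272)/(1.01812) = 1.57498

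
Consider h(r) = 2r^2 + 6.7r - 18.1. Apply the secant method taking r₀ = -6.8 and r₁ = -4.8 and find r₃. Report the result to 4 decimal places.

-5.1214

h(-6.8) = 28.820000, h(-4.8) = -4.180000
r₂ = -4.800000 − (-4.180000)·(-4.800000 − (-6.800000)) / (-4.180000 − 28.820000) = -4.800000 − (-8.360000)/(-33.000000) = -5.053333
h(-5.053333) = -0.884978
r₃ = -5.053333 − (-0.884978)·(-5.053333 − (-4.800000)) / (-0.884978 − (-4.180000)) = -5.053333 − (0.224194)/(3.295022) = -5.121374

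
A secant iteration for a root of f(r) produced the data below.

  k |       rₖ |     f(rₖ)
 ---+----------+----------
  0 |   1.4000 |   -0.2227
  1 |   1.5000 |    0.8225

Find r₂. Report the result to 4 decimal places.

r₂ = 1.5000 − 0.8225·(1.5000 − 1.4000) / (0.8225 − (-0.2227))
   = 1.5000 − (0.082250)/(1.045200) = 1.421307

1.4213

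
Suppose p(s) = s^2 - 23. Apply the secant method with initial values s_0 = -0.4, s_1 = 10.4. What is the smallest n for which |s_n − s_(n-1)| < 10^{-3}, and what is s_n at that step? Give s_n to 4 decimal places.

p(-0.4) = -22.840000, p(10.4) = 85.160000
s_2 = 10.400000 − 85.160000·(10.800000)/(108.000000) = 1.884000;  |Δ| = 8.516000
p(1.884000) = -19.450544
s_3 = 1.884000 − (-19.450544)·(-8.516000)/(-104.610544) = 3.467405;  |Δ| = 1.583405
p(3.467405) = -10.977104
s_4 = 3.467405 − (-10.977104)·(1.583405)/(8.473440) = 5.518661;  |Δ| = 2.051257
p(5.518661) = 7.455623
s_5 = 5.518661 − 7.455623·(2.051257)/(18.432727) = 4.688974;  |Δ| = 0.829687
p(4.688974) = -1.013520
s_6 = 4.688974 − (-1.013520)·(-0.829687)/(-8.469143) = 4.788265;  |Δ| = 0.099290
p(4.788265) = -0.072521
s_7 = 4.788265 − (-0.072521)·(0.099290)/(0.940999) = 4.795917;  |Δ| = 0.007652
p(4.795917) = 0.000818
s_8 = 4.795917 − 0.000818·(0.007652)/(0.073340) = 4.795831;  |Δ| = 0.000085
|s_8 − s_7| = 0.000085 < 10^{-3}

n = 8, s_n = 4.7958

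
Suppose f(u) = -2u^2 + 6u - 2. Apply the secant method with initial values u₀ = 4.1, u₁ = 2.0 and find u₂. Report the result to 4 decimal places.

2.3226

f(4.1) = -11.020000, f(2.0) = 2.000000
u₂ = 2.000000 − 2.000000·(2.000000 − 4.100000) / (2.000000 − (-11.020000)) = 2.000000 − (-4.200000)/(13.020000) = 2.322581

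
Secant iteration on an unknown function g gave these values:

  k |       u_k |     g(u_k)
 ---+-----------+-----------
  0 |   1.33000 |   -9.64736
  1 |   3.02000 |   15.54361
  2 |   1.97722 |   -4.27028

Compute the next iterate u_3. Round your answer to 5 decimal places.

u_3 = 1.97722 − (-4.27028)·(1.97722 − 3.02000) / (-4.27028 − 15.54361)
   = 1.97722 − (4.4529626)/(-19.8138900) = 2.2019594

2.20196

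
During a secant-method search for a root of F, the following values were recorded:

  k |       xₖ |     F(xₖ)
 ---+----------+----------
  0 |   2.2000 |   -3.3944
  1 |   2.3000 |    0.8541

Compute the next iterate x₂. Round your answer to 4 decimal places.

x₂ = 2.3000 − 0.8541·(2.3000 − 2.2000) / (0.8541 − (-3.3944))
   = 2.3000 − (0.085410)/(4.248500) = 2.279896

2.2799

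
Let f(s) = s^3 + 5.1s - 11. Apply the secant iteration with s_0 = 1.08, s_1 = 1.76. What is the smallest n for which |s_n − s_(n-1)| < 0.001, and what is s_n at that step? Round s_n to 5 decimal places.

f(1.08) = -4.2322880, f(1.76) = 3.4277760
s_2 = 1.7600000 − 3.4277760·(0.6800000)/(7.6600640) = 1.4557091;  |Δ| = 0.3042909
f(1.4557091) = -0.4911063
s_3 = 1.4557091 − (-0.4911063)·(-0.3042909)/(-3.9188823) = 1.4938422;  |Δ| = 0.0381331
f(1.4938422) = -0.0477992
s_4 = 1.4938422 − (-0.0477992)·(0.0381331)/(0.4433071) = 1.4979539;  |Δ| = 0.0041117
f(1.4979539) = 0.0007725
s_5 = 1.4979539 − 0.0007725·(0.0041117)/(0.0485718) = 1.4978885;  |Δ| = 0.0000654
|s_5 − s_4| = 0.0000654 < 0.001

n = 5, s_n = 1.49789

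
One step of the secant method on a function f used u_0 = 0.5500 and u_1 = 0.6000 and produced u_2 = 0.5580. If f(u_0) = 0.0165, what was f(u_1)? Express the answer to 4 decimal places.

-0.0866

The secant line through (0.5500, 0.0165) and (0.6000, f(u_1)) crosses zero at u_2 = 0.5580.
So (0.5500, 0.0165), (0.6000, f(u_1)), (0.5580, 0) are collinear:
f(u_1) = 0.0165 · (0.6000 − 0.5580) / (0.5500 − 0.5580) = 0.0165 · (0.042000)/(-0.008000) = -0.086625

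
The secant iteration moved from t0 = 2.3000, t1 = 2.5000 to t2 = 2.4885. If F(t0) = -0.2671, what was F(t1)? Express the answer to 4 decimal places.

The secant line through (2.3000, -0.2671) and (2.5000, F(t1)) crosses zero at t2 = 2.4885.
So (2.3000, -0.2671), (2.5000, F(t1)), (2.4885, 0) are collinear:
F(t1) = -0.2671 · (2.5000 − 2.4885) / (2.3000 − 2.4885) = -0.2671 · (0.011500)/(-0.188500) = 0.016295

0.0163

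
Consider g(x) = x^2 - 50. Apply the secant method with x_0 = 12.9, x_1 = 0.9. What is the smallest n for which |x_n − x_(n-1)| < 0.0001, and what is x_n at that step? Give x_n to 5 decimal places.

g(12.9) = 116.4100000, g(0.9) = -49.1900000
x_2 = 0.9000000 − (-49.1900000)·(-12.0000000)/(-165.6000000) = 4.4644928;  |Δ| = 3.5644928
g(4.4644928) = -30.0683045
x_3 = 4.4644928 − (-30.0683045)·(3.5644928)/(19.1216955) = 10.0695529;  |Δ| = 5.6050601
g(10.0695529) = 51.3958953
x_4 = 10.0695529 − 51.3958953·(5.6050601)/(81.4641997) = 6.5333114;  |Δ| = 3.5362415
g(6.5333114) = -7.3158423
x_5 = 6.5333114 − (-7.3158423)·(-3.5362415)/(-58.7117376) = 6.9739487;  |Δ| = 0.4406374
g(6.9739487) = -1.3640388
x_6 = 6.9739487 − (-1.3640388)·(0.4406374)/(5.9518035) = 7.0749344;  |Δ| = 0.1009856
g(7.0749344) = 0.0546961
x_7 = 7.0749344 − 0.0546961·(0.1009856)/(1.4187350) = 7.0710411;  |Δ| = 0.0038933
g(7.0710411) = -0.0003780
x_8 = 7.0710411 − (-0.0003780)·(-0.0038933)/(-0.0550741) = 7.0710678;  |Δ| = 0.0000267
|x_8 − x_7| = 0.0000267 < 0.0001

n = 8, x_n = 7.07107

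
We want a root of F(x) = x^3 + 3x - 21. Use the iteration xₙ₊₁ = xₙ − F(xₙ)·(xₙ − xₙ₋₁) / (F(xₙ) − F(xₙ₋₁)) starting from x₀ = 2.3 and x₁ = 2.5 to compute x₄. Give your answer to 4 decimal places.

F(2.3) = -1.933000, F(2.5) = 2.125000
x₂ = 2.500000 − 2.125000·(2.500000 − 2.300000) / (2.125000 − (-1.933000)) = 2.500000 − (0.425000)/(4.058000) = 2.395269
F(2.395269) = -0.071792
x₃ = 2.395269 − (-0.071792)·(2.395269 − 2.500000) / (-0.071792 − 2.125000) = 2.395269 − (0.007519)/(-2.196792) = 2.398691
F(2.398691) = -0.002529
x₄ = 2.398691 − (-0.002529)·(2.398691 − 2.395269) / (-0.002529 − (-0.071792)) = 2.398691 − (-0.000009)/(0.069262) = 2.398816

2.3988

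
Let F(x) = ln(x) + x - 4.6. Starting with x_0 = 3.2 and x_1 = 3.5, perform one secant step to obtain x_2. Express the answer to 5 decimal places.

3.38237

F(3.2) = -0.2368492, F(3.5) = 0.1527630
x_2 = 3.5000000 − 0.1527630·(3.5000000 − 3.2000000) / (0.1527630 − (-0.2368492)) = 3.5000000 − (0.0458289)/(0.3896122) = 3.3823730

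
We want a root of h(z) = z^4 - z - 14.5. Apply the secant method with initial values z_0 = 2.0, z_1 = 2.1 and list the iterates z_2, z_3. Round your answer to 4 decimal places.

2.0149, 2.0159

h(2.0) = -0.500000, h(2.1) = 2.848100
z_2 = 2.100000 − 2.848100·(2.100000 − 2.000000) / (2.848100 − (-0.500000)) = 2.100000 − (0.284810)/(3.348100) = 2.014934
h(2.014934) = -0.031672
z_3 = 2.014934 − (-0.031672)·(2.014934 − 2.100000) / (-0.031672 − 2.848100) = 2.014934 − (0.002694)/(-2.879772) = 2.015869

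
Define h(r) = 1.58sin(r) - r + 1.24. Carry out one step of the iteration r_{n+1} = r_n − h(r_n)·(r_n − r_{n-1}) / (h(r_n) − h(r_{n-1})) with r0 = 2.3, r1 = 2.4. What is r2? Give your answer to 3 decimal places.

h(2.3) = 0.11821, h(2.4) = -0.09277
r2 = 2.40000 − (-0.09277)·(2.40000 − 2.30000) / (-0.09277 − 0.11821) = 2.40000 − (-0.00928)/(-0.21098) = 2.35603

2.356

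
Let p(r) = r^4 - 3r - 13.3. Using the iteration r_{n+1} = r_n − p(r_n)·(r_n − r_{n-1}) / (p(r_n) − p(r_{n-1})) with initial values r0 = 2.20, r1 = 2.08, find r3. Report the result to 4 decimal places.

2.1045

p(2.20) = 3.525600, p(2.08) = -0.822263
r2 = 2.080000 − (-0.822263)·(2.080000 − 2.200000) / (-0.822263 − 3.525600) = 2.080000 − (0.098672)/(-4.347863) = 2.102694
p(2.102694) = -0.059984
r3 = 2.102694 − (-0.059984)·(2.102694 − 2.080000) / (-0.059984 − (-0.822263)) = 2.102694 − (-0.001361)/(0.762279) = 2.104480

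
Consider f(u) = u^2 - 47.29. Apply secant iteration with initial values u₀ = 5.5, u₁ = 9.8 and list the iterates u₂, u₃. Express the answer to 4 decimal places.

f(5.5) = -17.040000, f(9.8) = 48.750000
u₂ = 9.800000 − 48.750000·(9.800000 − 5.500000) / (48.750000 − (-17.040000)) = 9.800000 − (209.625000)/(65.790000) = 6.613725
f(6.613725) = -3.548635
u₃ = 6.613725 − (-3.548635)·(6.613725 − 9.800000) / (-3.548635 − 48.750000) = 6.613725 − (11.306926)/(-52.298635) = 6.829925

6.6137, 6.8299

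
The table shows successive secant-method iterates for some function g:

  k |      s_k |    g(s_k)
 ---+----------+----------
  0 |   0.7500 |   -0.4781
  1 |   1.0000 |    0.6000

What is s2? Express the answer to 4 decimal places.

s2 = 1.0000 − 0.6000·(1.0000 − 0.7500) / (0.6000 − (-0.4781))
   = 1.0000 − (0.150000)/(1.078100) = 0.860866

0.8609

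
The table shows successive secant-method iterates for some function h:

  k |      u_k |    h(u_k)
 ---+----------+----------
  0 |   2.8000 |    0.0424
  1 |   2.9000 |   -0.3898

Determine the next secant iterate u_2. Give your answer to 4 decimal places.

u_2 = 2.9000 − (-0.3898)·(2.9000 − 2.8000) / (-0.3898 − 0.0424)
   = 2.9000 − (-0.038980)/(-0.432200) = 2.809810

2.8098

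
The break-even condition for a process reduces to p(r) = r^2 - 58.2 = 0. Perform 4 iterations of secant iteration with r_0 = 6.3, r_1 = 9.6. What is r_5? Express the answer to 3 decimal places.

7.629

p(6.3) = -18.51000, p(9.6) = 33.96000
r_2 = 9.60000 − 33.96000·(9.60000 − 6.30000) / (33.96000 − (-18.51000)) = 9.60000 − (112.06800)/(52.47000) = 7.46415
p(7.46415) = -2.48645
r_3 = 7.46415 − (-2.48645)·(7.46415 − 9.60000) / (-2.48645 − 33.96000) = 7.46415 − (5.31068)/(-36.44645) = 7.60986
p(7.60986) = -0.28999
r_4 = 7.60986 − (-0.28999)·(7.60986 − 7.46415) / (-0.28999 − (-2.48645)) = 7.60986 − (-0.04225)/(2.19646) = 7.62910
p(7.62910) = 0.00317
r_5 = 7.62910 − 0.00317·(7.62910 − 7.60986) / (0.00317 − (-0.28999)) = 7.62910 − (0.00006)/(0.29316) = 7.62889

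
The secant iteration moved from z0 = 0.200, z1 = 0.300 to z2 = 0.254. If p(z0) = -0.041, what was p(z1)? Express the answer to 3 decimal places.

0.035

The secant line through (0.200, -0.041) and (0.300, p(z1)) crosses zero at z2 = 0.254.
So (0.200, -0.041), (0.300, p(z1)), (0.254, 0) are collinear:
p(z1) = -0.041 · (0.300 − 0.254) / (0.200 − 0.254) = -0.041 · (0.04600)/(-0.05400) = 0.03493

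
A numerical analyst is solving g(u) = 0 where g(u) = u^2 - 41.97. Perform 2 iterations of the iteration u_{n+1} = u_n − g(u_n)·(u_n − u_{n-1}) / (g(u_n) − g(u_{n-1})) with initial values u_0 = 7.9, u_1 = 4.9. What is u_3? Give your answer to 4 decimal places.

6.5031

g(7.9) = 20.440000, g(4.9) = -17.960000
u_2 = 4.900000 − (-17.960000)·(4.900000 − 7.900000) / (-17.960000 − 20.440000) = 4.900000 − (53.880000)/(-38.400000) = 6.303125
g(6.303125) = -2.240615
u_3 = 6.303125 − (-2.240615)·(6.303125 − 4.900000) / (-2.240615 − (-17.960000)) = 6.303125 − (-3.143863)/(15.719385) = 6.503124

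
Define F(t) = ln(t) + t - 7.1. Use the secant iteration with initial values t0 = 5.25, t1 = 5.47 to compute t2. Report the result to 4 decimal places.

F(5.25) = -0.191772, F(5.47) = 0.069279
t2 = 5.470000 − 0.069279·(5.470000 − 5.250000) / (0.069279 − (-0.191772)) = 5.470000 − (0.015241)/(0.261051) = 5.411616

5.4116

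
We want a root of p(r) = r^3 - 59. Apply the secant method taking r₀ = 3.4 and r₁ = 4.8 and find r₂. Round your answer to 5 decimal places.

p(3.4) = -19.6960000, p(4.8) = 51.5920000
r₂ = 4.8000000 − 51.5920000·(4.8000000 − 3.4000000) / (51.5920000 − (-19.6960000)) = 4.8000000 − (72.2288000)/(71.2880000) = 3.7868028

3.78680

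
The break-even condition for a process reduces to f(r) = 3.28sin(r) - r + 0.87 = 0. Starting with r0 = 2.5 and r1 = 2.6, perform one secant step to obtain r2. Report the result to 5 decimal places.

2.58948

f(2.5) = 0.3329886, f(2.6) = -0.0391555
r2 = 2.6000000 − (-0.0391555)·(2.6000000 − 2.5000000) / (-0.0391555 − 0.3329886) = 2.6000000 − (-0.0039156)/(-0.3721441) = 2.5894784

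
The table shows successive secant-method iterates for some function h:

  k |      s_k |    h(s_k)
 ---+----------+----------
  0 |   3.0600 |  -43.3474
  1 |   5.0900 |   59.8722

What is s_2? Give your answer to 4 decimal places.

s_2 = 5.0900 − 59.8722·(5.0900 − 3.0600) / (59.8722 − (-43.3474))
   = 5.0900 − (121.540566)/(103.219600) = 3.912505

3.9125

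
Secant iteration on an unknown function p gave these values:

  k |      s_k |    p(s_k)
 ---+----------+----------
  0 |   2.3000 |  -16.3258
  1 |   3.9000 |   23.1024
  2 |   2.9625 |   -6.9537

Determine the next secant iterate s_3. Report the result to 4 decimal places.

3.1794

s_3 = 2.9625 − (-6.9537)·(2.9625 − 3.9000) / (-6.9537 − 23.1024)
   = 2.9625 − (6.519094)/(-30.056100) = 3.179398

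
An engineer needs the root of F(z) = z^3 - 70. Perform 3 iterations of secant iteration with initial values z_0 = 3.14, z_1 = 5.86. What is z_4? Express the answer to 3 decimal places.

4.133

F(3.14) = -39.04086, F(5.86) = 131.23006
z_2 = 5.86000 − 131.23006·(5.86000 − 3.14000) / (131.23006 − (-39.04086)) = 5.86000 − (356.94575)/(170.27091) = 3.76366
F(3.76366) = -16.68725
z_3 = 3.76366 − (-16.68725)·(3.76366 − 5.86000) / (-16.68725 − 131.23006) = 3.76366 − (34.98215)/(-147.91731) = 4.00016
F(4.00016) = -5.99242
z_4 = 4.00016 − (-5.99242)·(4.00016 − 3.76366) / (-5.99242 − (-16.68725)) = 4.00016 − (-1.41720)/(10.69483) = 4.13267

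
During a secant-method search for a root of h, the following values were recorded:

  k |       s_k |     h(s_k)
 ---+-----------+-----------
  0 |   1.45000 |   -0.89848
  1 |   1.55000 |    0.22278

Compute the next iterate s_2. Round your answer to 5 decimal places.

s_2 = 1.55000 − 0.22278·(1.55000 − 1.45000) / (0.22278 − (-0.89848))
   = 1.55000 − (0.0222780)/(1.1212600) = 1.5301313

1.53013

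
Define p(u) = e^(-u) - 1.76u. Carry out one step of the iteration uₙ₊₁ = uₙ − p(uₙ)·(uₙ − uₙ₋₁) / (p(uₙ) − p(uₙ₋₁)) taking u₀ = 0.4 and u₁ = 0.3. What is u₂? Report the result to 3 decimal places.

p(0.4) = -0.03368, p(0.3) = 0.21282
u₂ = 0.30000 − 0.21282·(0.30000 − 0.40000) / (0.21282 − (-0.03368)) = 0.30000 − (-0.02128)/(0.24650) = 0.38634

0.386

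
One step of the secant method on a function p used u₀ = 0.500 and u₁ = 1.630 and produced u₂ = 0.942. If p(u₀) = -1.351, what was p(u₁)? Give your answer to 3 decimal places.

2.103

The secant line through (0.500, -1.351) and (1.630, p(u₁)) crosses zero at u₂ = 0.942.
So (0.500, -1.351), (1.630, p(u₁)), (0.942, 0) are collinear:
p(u₁) = -1.351 · (1.630 − 0.942) / (0.500 − 0.942) = -1.351 · (0.68800)/(-0.44200) = 2.10291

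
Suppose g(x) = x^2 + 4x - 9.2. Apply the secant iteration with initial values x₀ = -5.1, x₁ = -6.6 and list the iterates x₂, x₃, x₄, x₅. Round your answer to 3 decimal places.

g(-5.1) = -3.59000, g(-6.6) = 7.96000
x₂ = -6.60000 − 7.96000·(-6.60000 − (-5.10000)) / (7.96000 − (-3.59000)) = -6.60000 − (-11.94000)/(11.55000) = -5.56623
g(-5.56623) = -0.48198
x₃ = -5.56623 − (-0.48198)·(-5.56623 − (-6.60000)) / (-0.48198 − 7.96000) = -5.56623 − (-0.49825)/(-8.44198) = -5.62525
g(-5.62525) = -0.05753
x₄ = -5.62525 − (-0.05753)·(-5.62525 − (-5.56623)) / (-0.05753 − (-0.48198)) = -5.62525 − (0.00340)/(0.42445) = -5.63325
g(-5.63325) = 0.00054
x₅ = -5.63325 − 0.00054·(-5.63325 − (-5.62525)) / (0.00054 − (-0.05753)) = -5.63325 − (0.00000)/(0.05807) = -5.63318

-5.566, -5.625, -5.633, -5.633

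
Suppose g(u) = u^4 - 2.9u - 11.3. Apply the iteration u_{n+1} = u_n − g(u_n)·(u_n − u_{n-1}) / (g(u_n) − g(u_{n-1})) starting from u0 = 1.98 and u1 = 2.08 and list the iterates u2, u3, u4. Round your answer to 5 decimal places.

g(1.98) = -1.6724638, g(2.08) = 1.3857370
u2 = 2.0800000 − 1.3857370·(2.0800000 − 1.9800000) / (1.3857370 − (-1.6724638)) = 2.0800000 − (0.1385737)/(3.0582008) = 2.0346878
g(2.0346878) = -0.0613707
u3 = 2.0346878 − (-0.0613707)·(2.0346878 − 2.0800000) / (-0.0613707 − 1.3857370) = 2.0346878 − (0.0027808)/(-1.4471077) = 2.0366095
g(2.0366095) = -0.0021034
u4 = 2.0366095 − (-0.0021034)·(2.0366095 − 2.0346878) / (-0.0021034 − (-0.0613707)) = 2.0366095 − (-0.0000040)/(0.0592673) = 2.0366777

2.03469, 2.03661, 2.03668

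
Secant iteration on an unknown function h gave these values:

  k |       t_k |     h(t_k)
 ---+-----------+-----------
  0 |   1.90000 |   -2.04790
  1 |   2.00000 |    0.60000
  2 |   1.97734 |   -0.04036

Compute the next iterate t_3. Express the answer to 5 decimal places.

1.97877

t_3 = 1.97734 − (-0.04036)·(1.97734 − 2.00000) / (-0.04036 − 0.60000)
   = 1.97734 − (0.0009146)/(-0.6403600) = 1.9787682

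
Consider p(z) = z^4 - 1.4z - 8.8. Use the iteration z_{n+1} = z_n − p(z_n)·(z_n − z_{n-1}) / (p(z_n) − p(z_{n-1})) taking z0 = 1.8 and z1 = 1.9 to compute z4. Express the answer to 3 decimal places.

p(1.8) = -0.82240, p(1.9) = 1.57210
z2 = 1.90000 − 1.57210·(1.90000 − 1.80000) / (1.57210 − (-0.82240)) = 1.90000 − (0.15721)/(2.39450) = 1.83435
p(1.83435) = -0.04605
z3 = 1.83435 − (-0.04605)·(1.83435 − 1.90000) / (-0.04605 − 1.57210) = 1.83435 − (0.00302)/(-1.61815) = 1.83621
p(1.83621) = -0.00247
z4 = 1.83621 − (-0.00247)·(1.83621 − 1.83435) / (-0.00247 − (-0.04605)) = 1.83621 − (0.00000)/(0.04358) = 1.83632

1.836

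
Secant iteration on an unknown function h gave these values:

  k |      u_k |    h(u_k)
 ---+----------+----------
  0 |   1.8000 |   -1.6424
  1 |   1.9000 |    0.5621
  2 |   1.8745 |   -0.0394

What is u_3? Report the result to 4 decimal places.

1.8762

u_3 = 1.8745 − (-0.0394)·(1.8745 − 1.9000) / (-0.0394 − 0.5621)
   = 1.8745 − (0.001005)/(-0.601500) = 1.876170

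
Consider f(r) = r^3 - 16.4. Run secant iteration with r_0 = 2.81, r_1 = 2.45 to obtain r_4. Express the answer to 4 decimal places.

2.5407

f(2.81) = 5.788041, f(2.45) = -1.693875
r_2 = 2.450000 − (-1.693875)·(2.450000 − 2.810000) / (-1.693875 − 5.788041) = 2.450000 − (0.609795)/(-7.481916) = 2.531503
f(2.531503) = -0.176853
r_3 = 2.531503 − (-0.176853)·(2.531503 − 2.450000) / (-0.176853 − (-1.693875)) = 2.531503 − (-0.014414)/(1.517022) = 2.541004
f(2.541004) = 0.006505
r_4 = 2.541004 − 0.006505·(2.541004 − 2.531503) / (0.006505 − (-0.176853)) = 2.541004 − (0.000062)/(0.183358) = 2.540667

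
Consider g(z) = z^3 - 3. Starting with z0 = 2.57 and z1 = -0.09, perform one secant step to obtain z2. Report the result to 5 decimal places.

g(2.57) = 13.9745930, g(-0.09) = -3.0007290
z2 = -0.0900000 − (-3.0007290)·(-0.0900000 − 2.5700000) / (-3.0007290 − 13.9745930) = -0.0900000 − (7.9819391)/(-16.9753220) = 0.3802084

0.38021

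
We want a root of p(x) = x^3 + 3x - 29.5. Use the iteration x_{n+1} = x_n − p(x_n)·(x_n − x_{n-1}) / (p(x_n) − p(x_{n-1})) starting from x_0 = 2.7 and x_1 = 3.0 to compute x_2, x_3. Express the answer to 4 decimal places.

p(2.7) = -1.717000, p(3.0) = 6.500000
x_2 = 3.000000 − 6.500000·(3.000000 − 2.700000) / (6.500000 − (-1.717000)) = 3.000000 − (1.950000)/(8.217000) = 2.762687
p(2.762687) = -0.125895
x_3 = 2.762687 − (-0.125895)·(2.762687 − 3.000000) / (-0.125895 − 6.500000) = 2.762687 − (0.029876)/(-6.625895) = 2.767196

2.7627, 2.7672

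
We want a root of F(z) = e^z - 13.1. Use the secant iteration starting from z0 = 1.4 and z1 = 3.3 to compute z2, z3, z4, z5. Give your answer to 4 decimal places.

F(1.4) = -9.044800, F(3.3) = 14.012639
z2 = 3.300000 − 14.012639·(3.300000 − 1.400000) / (14.012639 − (-9.044800)) = 3.300000 − (26.624014)/(23.057439) = 2.145318
F(2.145318) = -4.555244
z3 = 2.145318 − (-4.555244)·(2.145318 − 3.300000) / (-4.555244 − 14.012639) = 2.145318 − (5.259859)/(-18.567882) = 2.428595
F(2.428595) = -1.757065
z4 = 2.428595 − (-1.757065)·(2.428595 − 2.145318) / (-1.757065 − (-4.555244)) = 2.428595 − (-0.497737)/(2.798178) = 2.606474
F(2.606474) = 0.451183
z5 = 2.606474 − 0.451183·(2.606474 − 2.428595) / (0.451183 − (-1.757065)) = 2.606474 − (0.080256)/(2.208248) = 2.570130

2.1453, 2.4286, 2.6065, 2.5701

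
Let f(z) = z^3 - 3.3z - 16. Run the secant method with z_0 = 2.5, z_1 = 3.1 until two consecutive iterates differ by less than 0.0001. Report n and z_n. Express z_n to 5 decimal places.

f(2.5) = -8.6250000, f(3.1) = 3.5610000
z_2 = 3.1000000 − 3.5610000·(0.6000000)/(12.1860000) = 2.9246677;  |Δ| = 0.1753323
f(2.9246677) = -0.6347295
z_3 = 2.9246677 − (-0.6347295)·(-0.1753323)/(-4.1957295) = 2.9511919;  |Δ| = 0.0265243
f(2.9511919) = -0.0354279
z_4 = 2.9511919 − (-0.0354279)·(0.0265243)/(0.5993016) = 2.9527599;  |Δ| = 0.0015680
f(2.9527599) = 0.0003889
z_5 = 2.9527599 − 0.0003889·(0.0015680)/(0.0358168) = 2.9527429;  |Δ| = 0.0000170
|z_5 − z_4| = 0.0000170 < 0.0001

n = 5, z_n = 2.95274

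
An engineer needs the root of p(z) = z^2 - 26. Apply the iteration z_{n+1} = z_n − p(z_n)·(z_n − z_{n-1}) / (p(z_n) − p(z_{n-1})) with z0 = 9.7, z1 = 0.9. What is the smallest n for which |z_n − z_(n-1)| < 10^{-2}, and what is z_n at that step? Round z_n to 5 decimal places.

n = 7, z_n = 5.09901

p(9.7) = 68.0900000, p(0.9) = -25.1900000
z2 = 0.9000000 − (-25.1900000)·(-8.8000000)/(-93.2800000) = 3.2764151;  |Δ| = 2.3764151
p(3.2764151) = -15.2651041
z3 = 3.2764151 − (-15.2651041)·(2.3764151)/(9.9248959) = 6.9314886;  |Δ| = 3.6550735
p(6.9314886) = 22.0455341
z4 = 6.9314886 − 22.0455341·(3.6550735)/(37.3106382) = 4.7718352;  |Δ| = 2.1596534
p(4.7718352) = -3.2295891
z5 = 4.7718352 − (-3.2295891)·(-2.1596534)/(-25.2751232) = 5.0477900;  |Δ| = 0.2759549
p(5.0477900) = -0.5198158
z6 = 5.0477900 − (-0.5198158)·(0.2759549)/(2.7097733) = 5.1007265;  |Δ| = 0.0529364
p(5.1007265) = 0.0174103
z7 = 5.1007265 − 0.0174103·(0.0529364)/(0.5372261) = 5.0990109;  |Δ| = 0.0017156
|z7 − z6| = 0.0017156 < 10^{-2}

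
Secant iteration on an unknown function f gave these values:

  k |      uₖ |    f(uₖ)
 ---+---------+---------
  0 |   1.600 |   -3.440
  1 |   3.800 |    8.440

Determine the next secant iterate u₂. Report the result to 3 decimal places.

2.237

u₂ = 3.800 − 8.440·(3.800 − 1.600) / (8.440 − (-3.440))
   = 3.800 − (18.56800)/(11.88000) = 2.23704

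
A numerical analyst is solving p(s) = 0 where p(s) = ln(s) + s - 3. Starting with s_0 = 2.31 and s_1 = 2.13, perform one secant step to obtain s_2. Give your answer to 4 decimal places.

2.2085

p(2.31) = 0.147248, p(2.13) = -0.113878
s_2 = 2.130000 − (-0.113878)·(2.130000 − 2.310000) / (-0.113878 − 0.147248) = 2.130000 − (0.020498)/(-0.261126) = 2.208499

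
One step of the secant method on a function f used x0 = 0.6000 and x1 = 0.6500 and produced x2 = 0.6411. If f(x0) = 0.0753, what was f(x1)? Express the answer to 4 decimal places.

The secant line through (0.6000, 0.0753) and (0.6500, f(x1)) crosses zero at x2 = 0.6411.
So (0.6000, 0.0753), (0.6500, f(x1)), (0.6411, 0) are collinear:
f(x1) = 0.0753 · (0.6500 − 0.6411) / (0.6000 − 0.6411) = 0.0753 · (0.008900)/(-0.041100) = -0.016306

-0.0163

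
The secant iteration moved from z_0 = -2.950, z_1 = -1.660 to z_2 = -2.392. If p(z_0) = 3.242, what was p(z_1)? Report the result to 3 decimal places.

-4.253

The secant line through (-2.950, 3.242) and (-1.660, p(z_1)) crosses zero at z_2 = -2.392.
So (-2.950, 3.242), (-1.660, p(z_1)), (-2.392, 0) are collinear:
p(z_1) = 3.242 · (-1.660 − (-2.392)) / (-2.950 − (-2.392)) = 3.242 · (0.73200)/(-0.55800) = -4.25295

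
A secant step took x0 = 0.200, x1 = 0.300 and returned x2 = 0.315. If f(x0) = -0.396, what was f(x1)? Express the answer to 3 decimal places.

-0.052

The secant line through (0.200, -0.396) and (0.300, f(x1)) crosses zero at x2 = 0.315.
So (0.200, -0.396), (0.300, f(x1)), (0.315, 0) are collinear:
f(x1) = -0.396 · (0.300 − 0.315) / (0.200 − 0.315) = -0.396 · (-0.01500)/(-0.11500) = -0.05165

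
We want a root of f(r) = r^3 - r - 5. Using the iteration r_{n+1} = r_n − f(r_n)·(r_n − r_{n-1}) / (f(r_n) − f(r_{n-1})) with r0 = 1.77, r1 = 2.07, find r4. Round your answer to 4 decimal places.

f(1.77) = -1.224767, f(2.07) = 1.799743
r2 = 2.070000 − 1.799743·(2.070000 − 1.770000) / (1.799743 − (-1.224767)) = 2.070000 − (0.539923)/(3.024510) = 1.891484
f(1.891484) = -0.124298
r3 = 1.891484 − (-0.124298)·(1.891484 − 2.070000) / (-0.124298 − 1.799743) = 1.891484 − (0.022189)/(-1.924041) = 1.903017
f(1.903017) = -0.011294
r4 = 1.903017 − (-0.011294)·(1.903017 − 1.891484) / (-0.011294 − (-0.124298)) = 1.903017 − (-0.000130)/(0.113004) = 1.904169

1.9042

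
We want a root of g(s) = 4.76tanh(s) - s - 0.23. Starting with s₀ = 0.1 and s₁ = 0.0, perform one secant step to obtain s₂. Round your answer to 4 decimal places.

0.0614

g(0.1) = 0.144420, g(0.0) = -0.230000
s₂ = 0.000000 − (-0.230000)·(0.000000 − 0.100000) / (-0.230000 − 0.144420) = 0.000000 − (0.023000)/(-0.374420) = 0.061428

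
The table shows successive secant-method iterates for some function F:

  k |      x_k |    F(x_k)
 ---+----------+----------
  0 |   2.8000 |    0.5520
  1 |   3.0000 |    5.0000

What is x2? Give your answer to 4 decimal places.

2.7752

x2 = 3.0000 − 5.0000·(3.0000 − 2.8000) / (5.0000 − 0.5520)
   = 3.0000 − (1.000000)/(4.448000) = 2.775180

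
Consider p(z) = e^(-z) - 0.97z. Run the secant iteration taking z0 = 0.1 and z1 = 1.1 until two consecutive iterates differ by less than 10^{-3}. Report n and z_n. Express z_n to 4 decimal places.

p(0.1) = 0.807837, p(1.1) = -0.734129
z2 = 1.100000 − (-0.734129)·(1.000000)/(-1.541966) = 0.623901;  |Δ| = 0.476099
p(0.623901) = -0.069334
z3 = 0.623901 − (-0.069334)·(-0.476099)/(0.664795) = 0.574247;  |Δ| = 0.049654
p(0.574247) = 0.006109
z4 = 0.574247 − 0.006109·(-0.049654)/(0.075443) = 0.578268;  |Δ| = 0.004021
p(0.578268) = -0.000051
z5 = 0.578268 − (-0.000051)·(0.004021)/(-0.006160) = 0.578235;  |Δ| = 0.000033
|z5 − z4| = 0.000033 < 10^{-3}

n = 5, z_n = 0.5782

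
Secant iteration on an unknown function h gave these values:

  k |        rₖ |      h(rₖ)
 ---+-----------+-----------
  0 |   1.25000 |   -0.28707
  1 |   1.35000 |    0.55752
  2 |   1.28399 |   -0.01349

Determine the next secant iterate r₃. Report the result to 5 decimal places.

1.28555

r₃ = 1.28399 − (-0.01349)·(1.28399 − 1.35000) / (-0.01349 − 0.55752)
   = 1.28399 − (0.0008905)/(-0.5710100) = 1.2855495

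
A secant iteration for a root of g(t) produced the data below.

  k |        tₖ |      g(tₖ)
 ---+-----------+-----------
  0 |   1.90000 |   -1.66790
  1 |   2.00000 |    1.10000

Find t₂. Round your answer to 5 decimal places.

1.96026

t₂ = 2.00000 − 1.10000·(2.00000 − 1.90000) / (1.10000 − (-1.66790))
   = 2.00000 − (0.1100000)/(2.7679000) = 1.9602587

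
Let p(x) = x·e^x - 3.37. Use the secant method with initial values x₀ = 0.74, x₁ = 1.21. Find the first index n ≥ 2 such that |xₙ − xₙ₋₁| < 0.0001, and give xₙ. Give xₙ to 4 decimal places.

p(0.74) = -1.819008, p(1.21) = 0.687716
x₂ = 1.210000 − 0.687716·(0.470000)/(2.506724) = 1.081056;  |Δ| = 0.128944
p(1.081056) = -0.183272
x₃ = 1.081056 − (-0.183272)·(-0.128944)/(-0.870989) = 1.108188;  |Δ| = 0.027132
p(1.108188) = -0.013446
x₄ = 1.108188 − (-0.013446)·(0.027132)/(0.169826) = 1.110337;  |Δ| = 0.002148
p(1.110337) = 0.000293
x₅ = 1.110337 − 0.000293·(0.002148)/(0.013739) = 1.110291;  |Δ| = 0.000046
|x₅ − x₄| = 0.000046 < 0.0001

n = 5, xₙ = 1.1103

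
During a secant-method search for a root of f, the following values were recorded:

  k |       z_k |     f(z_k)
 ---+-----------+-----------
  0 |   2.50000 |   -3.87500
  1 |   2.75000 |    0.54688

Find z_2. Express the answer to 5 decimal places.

z_2 = 2.75000 − 0.54688·(2.75000 − 2.50000) / (0.54688 − (-3.87500))
   = 2.75000 − (0.1367200)/(4.4218800) = 2.7190810

2.71908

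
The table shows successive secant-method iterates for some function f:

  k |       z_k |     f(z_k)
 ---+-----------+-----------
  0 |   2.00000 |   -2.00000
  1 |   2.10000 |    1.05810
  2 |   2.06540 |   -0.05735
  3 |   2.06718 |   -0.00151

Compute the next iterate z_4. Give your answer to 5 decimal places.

2.06723

z_4 = 2.06718 − (-0.00151)·(2.06718 − 2.06540) / (-0.00151 − (-0.05735))
   = 2.06718 − (-0.0000027)/(0.0558400) = 2.0672281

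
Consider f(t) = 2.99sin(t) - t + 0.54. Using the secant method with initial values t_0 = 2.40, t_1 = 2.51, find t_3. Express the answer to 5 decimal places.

f(2.40) = 0.1596349, f(2.51) = -0.2046116
t_2 = 2.5100000 − (-0.2046116)·(2.5100000 − 2.4000000) / (-0.2046116 − 0.1596349) = 2.5100000 − (-0.0225073)/(-0.3642465) = 2.4482087
f(2.4482087) = 0.0028301
t_3 = 2.4482087 − 0.0028301·(2.4482087 − 2.5100000) / (0.0028301 − (-0.2046116)) = 2.4482087 − (-0.0001749)/(0.2074417) = 2.4490517

2.44905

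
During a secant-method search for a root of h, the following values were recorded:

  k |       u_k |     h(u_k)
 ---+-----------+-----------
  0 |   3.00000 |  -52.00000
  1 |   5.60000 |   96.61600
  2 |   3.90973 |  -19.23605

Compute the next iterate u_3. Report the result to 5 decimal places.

u_3 = 3.90973 − (-19.23605)·(3.90973 − 5.60000) / (-19.23605 − 96.61600)
   = 3.90973 − (32.5141182)/(-115.8520500) = 4.1903821

4.19038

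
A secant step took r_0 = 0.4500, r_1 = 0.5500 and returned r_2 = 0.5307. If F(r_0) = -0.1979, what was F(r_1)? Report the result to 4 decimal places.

The secant line through (0.4500, -0.1979) and (0.5500, F(r_1)) crosses zero at r_2 = 0.5307.
So (0.4500, -0.1979), (0.5500, F(r_1)), (0.5307, 0) are collinear:
F(r_1) = -0.1979 · (0.5500 − 0.5307) / (0.4500 − 0.5307) = -0.1979 · (0.019300)/(-0.080700) = 0.047329

0.0473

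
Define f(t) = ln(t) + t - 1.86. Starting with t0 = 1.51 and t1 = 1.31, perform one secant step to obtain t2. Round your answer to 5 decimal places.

f(1.51) = 0.0621097, f(1.31) = -0.2799729
t2 = 1.3100000 − (-0.2799729)·(1.3100000 − 1.5100000) / (-0.2799729 − 0.0621097) = 1.3100000 − (0.0559946)/(-0.3420825) = 1.4736873

1.47369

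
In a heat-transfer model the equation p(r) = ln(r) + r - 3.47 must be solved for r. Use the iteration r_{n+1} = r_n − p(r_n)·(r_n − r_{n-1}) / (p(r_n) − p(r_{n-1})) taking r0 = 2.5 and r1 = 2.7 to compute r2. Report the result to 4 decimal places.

p(2.5) = -0.053709, p(2.7) = 0.223252
r2 = 2.700000 − 0.223252·(2.700000 − 2.500000) / (0.223252 − (-0.053709)) = 2.700000 − (0.044650)/(0.276961) = 2.538785

2.5388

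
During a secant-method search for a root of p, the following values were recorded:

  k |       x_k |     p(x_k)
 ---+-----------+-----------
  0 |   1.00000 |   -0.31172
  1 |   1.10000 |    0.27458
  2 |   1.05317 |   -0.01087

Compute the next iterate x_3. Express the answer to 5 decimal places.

x_3 = 1.05317 − (-0.01087)·(1.05317 − 1.10000) / (-0.01087 − 0.27458)
   = 1.05317 − (0.0005090)/(-0.2854500) = 1.0549533

1.05495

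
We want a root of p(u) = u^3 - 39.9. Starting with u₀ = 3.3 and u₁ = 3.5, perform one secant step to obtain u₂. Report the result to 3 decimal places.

p(3.3) = -3.96300, p(3.5) = 2.97500
u₂ = 3.50000 − 2.97500·(3.50000 − 3.30000) / (2.97500 − (-3.96300)) = 3.50000 − (0.59500)/(6.93800) = 3.41424

3.414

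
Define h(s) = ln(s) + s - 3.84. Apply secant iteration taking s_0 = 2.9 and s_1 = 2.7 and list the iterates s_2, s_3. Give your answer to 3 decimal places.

h(2.9) = 0.12471, h(2.7) = -0.14675
s_2 = 2.70000 − (-0.14675)·(2.70000 − 2.90000) / (-0.14675 − 0.12471) = 2.70000 − (0.02935)/(-0.27146) = 2.80812
h(2.80812) = 0.00063
s_3 = 2.80812 − 0.00063·(2.80812 − 2.70000) / (0.00063 − (-0.14675)) = 2.80812 − (0.00007)/(0.14738) = 2.80765

2.808, 2.808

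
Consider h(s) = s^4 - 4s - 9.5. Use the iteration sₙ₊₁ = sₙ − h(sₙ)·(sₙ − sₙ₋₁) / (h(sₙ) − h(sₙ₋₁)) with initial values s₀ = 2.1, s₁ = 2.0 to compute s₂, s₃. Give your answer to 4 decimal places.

2.0492, 2.0514

h(2.1) = 1.548100, h(2.0) = -1.500000
s₂ = 2.000000 − (-1.500000)·(2.000000 − 2.100000) / (-1.500000 − 1.548100) = 2.000000 − (0.150000)/(-3.048100) = 2.049211
h(2.049211) = -0.063012
s₃ = 2.049211 − (-0.063012)·(2.049211 − 2.000000) / (-0.063012 − (-1.500000)) = 2.049211 − (-0.003101)/(1.436988) = 2.051369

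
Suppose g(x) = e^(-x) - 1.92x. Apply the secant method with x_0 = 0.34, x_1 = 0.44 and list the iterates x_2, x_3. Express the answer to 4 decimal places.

0.3627, 0.3625

g(0.34) = 0.058970, g(0.44) = -0.200764
x_2 = 0.440000 − (-0.200764)·(0.440000 − 0.340000) / (-0.200764 − 0.058970) = 0.440000 − (-0.020076)/(-0.259734) = 0.362704
g(0.362704) = -0.000600
x_3 = 0.362704 − (-0.000600)·(0.362704 − 0.440000) / (-0.000600 − (-0.200764)) = 0.362704 − (0.000046)/(0.200164) = 0.362473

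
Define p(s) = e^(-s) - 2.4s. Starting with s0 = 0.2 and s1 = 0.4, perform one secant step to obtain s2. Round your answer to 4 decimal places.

p(0.2) = 0.338731, p(0.4) = -0.289680
s2 = 0.400000 − (-0.289680)·(0.400000 − 0.200000) / (-0.289680 − 0.338731) = 0.400000 − (-0.057936)/(-0.628411) = 0.307806

0.3078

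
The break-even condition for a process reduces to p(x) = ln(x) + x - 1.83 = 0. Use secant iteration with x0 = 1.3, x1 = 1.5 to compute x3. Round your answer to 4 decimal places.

p(1.3) = -0.267636, p(1.5) = 0.075465
x2 = 1.500000 − 0.075465·(1.500000 − 1.300000) / (0.075465 − (-0.267636)) = 1.500000 − (0.015093)/(0.343101) = 1.456010
p(1.456010) = 0.001710
x3 = 1.456010 − 0.001710·(1.456010 − 1.500000) / (0.001710 − 0.075465) = 1.456010 − (-0.000075)/(-0.073755) = 1.454990

1.4550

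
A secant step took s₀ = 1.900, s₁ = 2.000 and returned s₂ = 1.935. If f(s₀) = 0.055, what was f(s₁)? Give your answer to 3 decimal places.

The secant line through (1.900, 0.055) and (2.000, f(s₁)) crosses zero at s₂ = 1.935.
So (1.900, 0.055), (2.000, f(s₁)), (1.935, 0) are collinear:
f(s₁) = 0.055 · (2.000 − 1.935) / (1.900 − 1.935) = 0.055 · (0.06500)/(-0.03500) = -0.10214

-0.102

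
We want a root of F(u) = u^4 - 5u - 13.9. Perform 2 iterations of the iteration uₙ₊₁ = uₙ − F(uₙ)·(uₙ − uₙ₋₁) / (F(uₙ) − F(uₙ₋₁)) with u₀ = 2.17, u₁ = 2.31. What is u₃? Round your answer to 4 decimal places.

2.2379

F(2.17) = -2.576261, F(2.31) = 3.023963
u₂ = 2.310000 − 3.023963·(2.310000 − 2.170000) / (3.023963 − (-2.576261)) = 2.310000 − (0.423355)/(5.600224) = 2.234404
F(2.234404) = -0.146355
u₃ = 2.234404 − (-0.146355)·(2.234404 − 2.310000) / (-0.146355 − 3.023963) = 2.234404 − (0.011064)/(-3.170318) = 2.237894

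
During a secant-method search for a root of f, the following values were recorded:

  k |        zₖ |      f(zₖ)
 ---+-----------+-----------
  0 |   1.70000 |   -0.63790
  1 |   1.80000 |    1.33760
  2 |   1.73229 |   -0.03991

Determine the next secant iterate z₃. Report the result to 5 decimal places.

1.73425

z₃ = 1.73229 − (-0.03991)·(1.73229 − 1.80000) / (-0.03991 − 1.33760)
   = 1.73229 − (0.0027023)/(-1.3775100) = 1.7342517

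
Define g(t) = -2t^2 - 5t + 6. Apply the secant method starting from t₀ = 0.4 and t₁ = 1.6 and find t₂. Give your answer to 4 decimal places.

0.8089

g(0.4) = 3.680000, g(1.6) = -7.120000
t₂ = 1.600000 − (-7.120000)·(1.600000 − 0.400000) / (-7.120000 − 3.680000) = 1.600000 − (-8.544000)/(-10.800000) = 0.808889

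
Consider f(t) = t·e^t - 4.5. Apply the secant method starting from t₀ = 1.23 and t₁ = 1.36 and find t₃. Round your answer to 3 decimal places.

1.267

f(1.23) = -0.29189, f(1.36) = 0.79882
t₂ = 1.36000 − 0.79882·(1.36000 − 1.23000) / (0.79882 − (-0.29189)) = 1.36000 − (0.10385)/(1.09071) = 1.26479
f(1.26479) = -0.01968
t₃ = 1.26479 − (-0.01968)·(1.26479 − 1.36000) / (-0.01968 − 0.79882) = 1.26479 − (0.00187)/(-0.81850) = 1.26708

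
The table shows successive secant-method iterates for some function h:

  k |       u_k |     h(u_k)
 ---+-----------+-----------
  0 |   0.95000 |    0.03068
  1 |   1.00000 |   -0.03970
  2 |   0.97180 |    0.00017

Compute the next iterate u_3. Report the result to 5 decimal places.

u_3 = 0.97180 − 0.00017·(0.97180 − 1.00000) / (0.00017 − (-0.03970))
   = 0.97180 − (-0.0000048)/(0.0398700) = 0.9719202

0.97192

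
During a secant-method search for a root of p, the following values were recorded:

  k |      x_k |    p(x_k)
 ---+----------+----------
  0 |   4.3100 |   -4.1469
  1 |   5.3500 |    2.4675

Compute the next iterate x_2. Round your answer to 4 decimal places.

x_2 = 5.3500 − 2.4675·(5.3500 − 4.3100) / (2.4675 − (-4.1469))
   = 5.3500 − (2.566200)/(6.614400) = 4.962028

4.9620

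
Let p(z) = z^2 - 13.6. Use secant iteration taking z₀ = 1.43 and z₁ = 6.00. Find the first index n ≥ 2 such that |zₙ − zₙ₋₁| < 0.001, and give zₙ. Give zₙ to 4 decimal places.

p(1.43) = -11.555100, p(6.00) = 22.400000
z₂ = 6.000000 − 22.400000·(4.570000)/(33.955100) = 2.985195;  |Δ| = 3.014805
p(2.985195) = -4.688610
z₃ = 2.985195 − (-4.688610)·(-3.014805)/(-27.088610) = 3.507010;  |Δ| = 0.521815
p(3.507010) = -1.300880
z₄ = 3.507010 − (-1.300880)·(0.521815)/(3.387730) = 3.707386;  |Δ| = 0.200376
p(3.707386) = 0.144709
z₅ = 3.707386 − 0.144709·(0.200376)/(1.445589) = 3.687327;  |Δ| = 0.020058
p(3.687327) = -0.003617
z₆ = 3.687327 − (-0.003617)·(-0.020058)/(-0.148326) = 3.687816;  |Δ| = 0.000489
|z₆ − z₅| = 0.000489 < 0.001

n = 6, zₙ = 3.6878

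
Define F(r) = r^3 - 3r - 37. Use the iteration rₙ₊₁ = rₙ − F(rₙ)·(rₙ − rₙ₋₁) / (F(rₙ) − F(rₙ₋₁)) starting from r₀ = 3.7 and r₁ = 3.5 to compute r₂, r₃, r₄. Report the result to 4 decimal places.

3.6289, 3.6317, 3.6316

F(3.7) = 2.553000, F(3.5) = -4.625000
r₂ = 3.500000 − (-4.625000)·(3.500000 − 3.700000) / (-4.625000 − 2.553000) = 3.500000 − (0.925000)/(-7.178000) = 3.628866
F(3.628866) = -0.099266
r₃ = 3.628866 − (-0.099266)·(3.628866 − 3.500000) / (-0.099266 − (-4.625000)) = 3.628866 − (-0.012792)/(4.525734) = 3.631692
F(3.631692) = 0.004005
r₄ = 3.631692 − 0.004005·(3.631692 − 3.628866) / (0.004005 − (-0.099266)) = 3.631692 − (0.000011)/(0.103271) = 3.631583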